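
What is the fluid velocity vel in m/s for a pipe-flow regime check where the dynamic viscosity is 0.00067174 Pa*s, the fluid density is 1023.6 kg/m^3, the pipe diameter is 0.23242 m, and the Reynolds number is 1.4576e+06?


vel = Re * mu / (rho * D)
vel = 1.4576e+06 * 0.00067174 / (1023.6 * 0.23242)
vel = 4.1156 m/s


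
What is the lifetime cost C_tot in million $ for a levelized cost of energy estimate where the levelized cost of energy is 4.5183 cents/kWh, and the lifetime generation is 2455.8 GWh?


C_tot = LCOE / 100 * E_tot
C_tot = 4.5183 / 100 * 2455.8
C_tot = 110.96 million $


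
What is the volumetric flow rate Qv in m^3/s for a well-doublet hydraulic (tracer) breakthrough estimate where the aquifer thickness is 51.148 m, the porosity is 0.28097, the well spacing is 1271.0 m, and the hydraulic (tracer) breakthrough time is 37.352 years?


Qv = pi*hr*phi*L^2 / (3*t_bt*365.25*86400)
Qv = pi*51.148*0.28097*1271.0^2 / (3*37.352*365.25*86400)
Qv = 0.020625 m^3/s


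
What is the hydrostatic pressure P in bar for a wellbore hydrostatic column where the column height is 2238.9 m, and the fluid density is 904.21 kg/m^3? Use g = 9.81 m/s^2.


P = rho * g * h / 1e6
P = 904.21 * 9.81 * 2238.9 / 1e6
P = 19.85971 MPa
Convert: 19.85971 MPa * 10.0 = 198.60 bar
P = 198.60 bar


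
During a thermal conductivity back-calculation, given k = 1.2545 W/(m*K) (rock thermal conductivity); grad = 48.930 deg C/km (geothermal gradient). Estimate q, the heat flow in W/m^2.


q = k * grad / 1000
q = 1.2545 * 48.930 / 1000
q = 0.061383 W/m^2


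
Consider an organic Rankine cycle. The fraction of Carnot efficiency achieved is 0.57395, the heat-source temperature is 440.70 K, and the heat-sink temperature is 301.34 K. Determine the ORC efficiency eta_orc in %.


eta_orc = (1 - Tc/Th) * f * 100
eta_orc = (1 - 301.34/440.70) * 0.57395 * 100
eta_orc = 18.150 %


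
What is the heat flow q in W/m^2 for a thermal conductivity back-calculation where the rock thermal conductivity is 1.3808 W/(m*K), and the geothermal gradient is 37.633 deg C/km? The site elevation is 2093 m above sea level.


q = k * grad / 1000
q = 1.3808 * 37.633 / 1000
q = 0.051964 W/m^2


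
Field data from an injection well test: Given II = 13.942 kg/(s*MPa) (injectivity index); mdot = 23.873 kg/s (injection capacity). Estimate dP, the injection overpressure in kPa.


dP = mdot * 1000 / II
dP = 23.873 * 1000 / 13.942
dP = 1712.3 kPa


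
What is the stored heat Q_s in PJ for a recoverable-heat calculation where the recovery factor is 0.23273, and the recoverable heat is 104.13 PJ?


Q_s = Q_rec / RF
Q_s = 104.13 / 0.23273
Q_s = 447.43 PJ


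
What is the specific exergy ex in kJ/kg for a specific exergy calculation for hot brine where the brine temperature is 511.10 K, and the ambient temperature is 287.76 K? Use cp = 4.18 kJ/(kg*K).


ex = cp * ((T_b - T_0) - T_0 * ln(T_b/T_0))
ex = 4.18 * ((511.10 - 287.76) - 287.76 * ln(511.10/287.76))
ex = 242.61 kJ/kg


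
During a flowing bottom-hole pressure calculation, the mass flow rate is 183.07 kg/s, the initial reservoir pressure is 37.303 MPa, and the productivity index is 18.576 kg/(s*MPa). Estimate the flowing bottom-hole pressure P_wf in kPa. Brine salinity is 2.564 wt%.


P_wf = P_i - mdot / PI
P_wf = 37.303 - 183.07 / 18.576
P_wf = 27.44781 MPa
Convert: 27.44781 MPa * 1000.0 = 27448 kPa
P_wf = 27448 kPa


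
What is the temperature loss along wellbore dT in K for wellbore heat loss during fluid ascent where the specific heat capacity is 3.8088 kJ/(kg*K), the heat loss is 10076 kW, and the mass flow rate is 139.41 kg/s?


dT = Q_loss / (mdot * cp)
dT = 10076 / (139.41 * 3.8088)
dT = 18.976 K


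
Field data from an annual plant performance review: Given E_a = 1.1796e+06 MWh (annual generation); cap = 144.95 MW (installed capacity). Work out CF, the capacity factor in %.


CF = E_a / (cap * 8760) * 100
CF = 1.1796e+06 / (144.95 * 8760) * 100
CF = 92.899 %


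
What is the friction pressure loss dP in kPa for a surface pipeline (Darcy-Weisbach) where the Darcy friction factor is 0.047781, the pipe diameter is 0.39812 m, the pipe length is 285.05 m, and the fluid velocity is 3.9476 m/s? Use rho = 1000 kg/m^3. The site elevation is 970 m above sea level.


dP = f * (L/D) * (rho*vel^2/2) / 1000
dP = 0.047781 * (285.05/0.39812) * (1000*3.9476^2/2) / 1000
dP = 266.56 kPa


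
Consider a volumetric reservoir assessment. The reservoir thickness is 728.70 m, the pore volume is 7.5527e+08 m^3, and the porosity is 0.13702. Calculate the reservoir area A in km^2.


A = Vp / (1e6 * hr * phi)
A = 7.5527e+08 / (1e6 * 728.70 * 0.13702)
A = 7.5643 km^2


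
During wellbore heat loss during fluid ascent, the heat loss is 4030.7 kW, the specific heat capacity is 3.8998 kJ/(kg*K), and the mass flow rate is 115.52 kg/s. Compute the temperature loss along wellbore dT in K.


dT = Q_loss / (mdot * cp)
dT = 4030.7 / (115.52 * 3.8998)
dT = 8.9471 K


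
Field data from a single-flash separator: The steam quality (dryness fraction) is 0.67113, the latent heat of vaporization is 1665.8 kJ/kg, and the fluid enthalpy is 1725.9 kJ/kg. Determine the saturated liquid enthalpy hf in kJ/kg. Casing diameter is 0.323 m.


hf = h - x * hfg
hf = 1725.9 - 0.67113 * 1665.8
hf = 607.93 kJ/kg


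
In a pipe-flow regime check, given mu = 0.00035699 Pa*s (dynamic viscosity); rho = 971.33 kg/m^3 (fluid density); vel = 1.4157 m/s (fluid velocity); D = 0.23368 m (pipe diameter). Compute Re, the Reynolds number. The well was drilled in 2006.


Re = rho * vel * D / mu
Re = 971.33 * 1.4157 * 0.23368 / 0.00035699
Re = 9.0013e+05


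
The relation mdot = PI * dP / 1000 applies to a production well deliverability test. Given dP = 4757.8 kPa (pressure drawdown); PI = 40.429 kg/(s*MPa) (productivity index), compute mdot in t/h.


mdot = PI * dP / 1000
mdot = 40.429 * 4757.8 / 1000
mdot = 192.3531 kg/s
Convert: 192.3531 kg/s * 3.6 = 692.47 t/h
mdot = 692.47 t/h


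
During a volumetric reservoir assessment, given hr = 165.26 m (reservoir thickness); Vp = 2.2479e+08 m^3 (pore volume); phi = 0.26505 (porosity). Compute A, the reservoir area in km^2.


A = Vp / (1e6 * hr * phi)
A = 2.2479e+08 / (1e6 * 165.26 * 0.26505)
A = 5.1319 km^2


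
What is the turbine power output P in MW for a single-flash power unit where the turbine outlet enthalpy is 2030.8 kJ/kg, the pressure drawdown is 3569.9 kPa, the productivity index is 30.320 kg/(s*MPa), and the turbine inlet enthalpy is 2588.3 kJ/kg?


Step 1: mdot = PI * dP / 1000 = 30.32 * 3569.9 / 1000 = 108.2394 kg/s
Step 2: P = mdot*(h_in - h_out)/1000 = 108.2394*(2588.3 - 2030.8)/1000 = 60.343 MW
P = 60.343 MW


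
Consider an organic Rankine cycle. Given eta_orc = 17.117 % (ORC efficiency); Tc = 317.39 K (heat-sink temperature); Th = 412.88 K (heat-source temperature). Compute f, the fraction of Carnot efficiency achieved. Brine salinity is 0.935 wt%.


f = (eta_orc/100) / (1 - Tc/Th)
f = (17.117/100) / (1 - 317.39/412.88)
f = 0.74011


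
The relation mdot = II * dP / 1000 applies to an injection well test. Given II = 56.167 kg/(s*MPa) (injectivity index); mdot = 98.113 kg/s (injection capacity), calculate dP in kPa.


dP = mdot * 1000 / II
dP = 98.113 * 1000 / 56.167
dP = 1746.8 kPa


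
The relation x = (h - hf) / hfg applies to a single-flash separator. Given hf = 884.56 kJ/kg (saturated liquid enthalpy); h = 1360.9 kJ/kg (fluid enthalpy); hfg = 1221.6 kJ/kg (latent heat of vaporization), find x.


x = (h - hf) / hfg
x = (1360.9 - 884.56) / 1221.6
x = 0.38993


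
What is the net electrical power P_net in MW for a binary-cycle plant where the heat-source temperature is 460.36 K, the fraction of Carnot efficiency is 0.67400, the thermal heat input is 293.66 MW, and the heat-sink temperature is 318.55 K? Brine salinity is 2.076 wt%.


Step 1: eta = (1 - Tc/Th)*f = (1 - 318.55/460.36)*0.674 = 0.2076200
Step 2: P_net = eta * Q_in = 0.2076200 * 293.66 = 60.970 MW
P_net = 60.970 MW


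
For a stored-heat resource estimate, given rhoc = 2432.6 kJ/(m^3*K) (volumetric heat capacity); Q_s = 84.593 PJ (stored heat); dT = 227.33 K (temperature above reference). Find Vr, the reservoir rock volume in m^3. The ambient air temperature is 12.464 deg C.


Vr = Q_s * 1e12 / (rhoc * dT)
Vr = 84.593 * 1e12 / (2432.6 * 227.33)
Vr = 1.5297e+08 m^3


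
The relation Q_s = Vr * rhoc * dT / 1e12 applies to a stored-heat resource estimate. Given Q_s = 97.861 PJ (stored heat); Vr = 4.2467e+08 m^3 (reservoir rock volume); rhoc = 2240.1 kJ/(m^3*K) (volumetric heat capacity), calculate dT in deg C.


dT = Q_s * 1e12 / (Vr * rhoc)
dT = 97.861 * 1e12 / (4.2467e+08 * 2240.1)
dT = 102.8705 K
Convert (temperature difference, 1 K = 1 deg C): 102.8705 K = 102.8705 deg C
dT = 102.87 deg C


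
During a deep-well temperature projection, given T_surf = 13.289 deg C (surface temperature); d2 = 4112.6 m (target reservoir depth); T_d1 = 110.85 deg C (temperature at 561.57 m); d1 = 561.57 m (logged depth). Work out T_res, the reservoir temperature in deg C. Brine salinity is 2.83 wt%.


Step 1: grad = (T_d1 - T_surf)/d1 * 1000 = (110.85 - 13.289)/561.57 * 1000 = 173.7290 deg C/km
Step 2: T_res = T_surf + grad*d2/1000 = 13.289 + 173.7290*4112.6/1000 = 727.77 deg C
T_res = 727.77 deg C


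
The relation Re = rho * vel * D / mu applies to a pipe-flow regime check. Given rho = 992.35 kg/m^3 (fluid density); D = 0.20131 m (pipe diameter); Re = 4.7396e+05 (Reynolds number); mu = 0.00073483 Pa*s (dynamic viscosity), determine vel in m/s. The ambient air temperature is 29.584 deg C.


vel = Re * mu / (rho * D)
vel = 4.7396e+05 * 0.00073483 / (992.35 * 0.20131)
vel = 1.7434 m/s


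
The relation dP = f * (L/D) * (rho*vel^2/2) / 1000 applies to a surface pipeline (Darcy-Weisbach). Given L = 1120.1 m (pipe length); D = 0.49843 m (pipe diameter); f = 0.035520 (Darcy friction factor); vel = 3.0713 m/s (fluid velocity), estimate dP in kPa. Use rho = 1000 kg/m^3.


dP = f * (L/D) * (rho*vel^2/2) / 1000
dP = 0.035520 * (1120.1/0.49843) * (1000*3.0713^2/2) / 1000
dP = 376.48 kPa


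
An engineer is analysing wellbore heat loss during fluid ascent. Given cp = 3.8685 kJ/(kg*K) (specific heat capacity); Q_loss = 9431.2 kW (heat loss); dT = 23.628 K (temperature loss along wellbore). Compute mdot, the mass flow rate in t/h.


mdot = Q_loss / (cp * dT)
mdot = 9431.2 / (3.8685 * 23.628)
mdot = 103.1804 kg/s
Convert: 103.1804 kg/s * 3.6 = 371.45 t/h
mdot = 371.45 t/h


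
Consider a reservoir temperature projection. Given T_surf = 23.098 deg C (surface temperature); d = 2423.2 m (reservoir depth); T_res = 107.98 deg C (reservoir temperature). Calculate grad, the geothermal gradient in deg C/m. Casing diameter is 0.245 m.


grad = (T_res - T_surf) / d * 1000
grad = (107.98 - 23.098) / 2423.2 * 1000
grad = 35.02889 deg C/km
Convert: 35.02889 deg C/km * 0.001 = 0.035029 deg C/m
grad = 0.035029 deg C/m


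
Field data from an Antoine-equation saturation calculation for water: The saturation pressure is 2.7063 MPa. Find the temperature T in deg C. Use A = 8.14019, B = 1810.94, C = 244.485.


T = B / (A - log10(P_sat * 760 / 0.101325)) - C
T = 1810.94 / (8.14019 - log10(2.7063 * 760 / 0.101325)) - 244.485
T = 228.01 deg C


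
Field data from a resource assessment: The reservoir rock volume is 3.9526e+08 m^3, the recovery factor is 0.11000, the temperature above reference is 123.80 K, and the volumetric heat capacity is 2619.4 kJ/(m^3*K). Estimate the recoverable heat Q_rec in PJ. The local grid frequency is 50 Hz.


Step 1: Q_s = Vr*rhoc*dT/1e12 = 3.9526e+08*2619.4*123.8/1e12 = 128.1756 PJ
Step 2: Q_rec = Q_s * RF = 128.1756 * 0.11 = 14.099 PJ
Q_rec = 14.099 PJ


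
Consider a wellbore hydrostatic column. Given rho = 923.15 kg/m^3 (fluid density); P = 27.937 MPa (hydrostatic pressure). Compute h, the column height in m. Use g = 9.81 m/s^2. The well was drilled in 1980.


h = P * 1e6 / (g * rho)
h = 27.937 * 1e6 / (9.81 * 923.15)
h = 3084.9 m


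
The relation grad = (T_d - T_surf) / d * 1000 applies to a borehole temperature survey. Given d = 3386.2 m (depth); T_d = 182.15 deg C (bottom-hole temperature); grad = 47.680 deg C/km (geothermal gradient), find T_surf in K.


T_surf = T_d - grad * d / 1000
T_surf = 182.15 - 47.680 * 3386.2 / 1000
T_surf = 20.69598 deg C
Convert to K: 20.69598 + 273.15 = 293.85 K
T_surf = 293.85 K


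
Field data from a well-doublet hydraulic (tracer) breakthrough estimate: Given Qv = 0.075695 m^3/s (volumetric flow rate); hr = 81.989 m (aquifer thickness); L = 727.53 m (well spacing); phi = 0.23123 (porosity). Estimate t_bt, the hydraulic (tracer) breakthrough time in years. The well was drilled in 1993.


t_bt = pi * hr * phi * L^2 / (3 * Qv) / (365.25*86400)
t_bt = pi * 81.989 * 0.23123 * 727.53^2 / (3 * 0.075695) / (365.25*86400)
t_bt = 4.3991 years


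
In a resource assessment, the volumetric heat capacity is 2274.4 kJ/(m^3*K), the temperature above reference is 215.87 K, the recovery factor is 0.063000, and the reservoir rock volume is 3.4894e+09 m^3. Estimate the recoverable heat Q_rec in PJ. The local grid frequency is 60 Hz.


Step 1: Q_s = Vr*rhoc*dT/1e12 = 3.4894e+09*2274.4*215.87/1e12 = 1713.207 PJ
Step 2: Q_rec = Q_s * RF = 1713.207 * 0.063 = 107.93 PJ
Q_rec = 107.93 PJ


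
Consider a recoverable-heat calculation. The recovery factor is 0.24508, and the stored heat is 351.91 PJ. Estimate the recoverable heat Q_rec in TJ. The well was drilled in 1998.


Q_rec = Q_s * RF
Q_rec = 351.91 * 0.24508
Q_rec = 86.24610 PJ
Convert: 86.24610 PJ * 1000.0 = 86246 TJ
Q_rec = 86246 TJ


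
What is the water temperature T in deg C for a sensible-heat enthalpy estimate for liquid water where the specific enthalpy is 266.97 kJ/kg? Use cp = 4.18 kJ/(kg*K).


T = h / cp
T = 266.97 / 4.18
T = 63.868 deg C


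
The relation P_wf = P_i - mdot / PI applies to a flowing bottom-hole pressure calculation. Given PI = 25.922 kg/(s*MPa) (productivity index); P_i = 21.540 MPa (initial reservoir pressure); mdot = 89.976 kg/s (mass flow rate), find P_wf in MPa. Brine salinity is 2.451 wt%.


P_wf = P_i - mdot / PI
P_wf = 21.540 - 89.976 / 25.922
P_wf = 18.069 MPa


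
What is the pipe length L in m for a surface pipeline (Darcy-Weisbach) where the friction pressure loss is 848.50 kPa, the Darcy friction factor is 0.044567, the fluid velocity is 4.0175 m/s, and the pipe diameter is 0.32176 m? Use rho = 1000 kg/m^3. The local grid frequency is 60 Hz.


L = dP*1000*D / (f*rho*vel^2/2)
L = 848.50*1000*0.32176 / (0.044567*1000*4.0175^2/2)
L = 759.08 m


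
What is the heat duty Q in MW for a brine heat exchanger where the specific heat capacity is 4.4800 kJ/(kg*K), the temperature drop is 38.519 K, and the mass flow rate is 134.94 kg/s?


Q = mdot * cp * dT / 1000
Q = 134.94 * 4.4800 * 38.519 / 1000
Q = 23.286 MW


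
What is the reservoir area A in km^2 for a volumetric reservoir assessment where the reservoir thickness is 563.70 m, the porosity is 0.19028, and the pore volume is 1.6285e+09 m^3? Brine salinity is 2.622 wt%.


A = Vp / (1e6 * hr * phi)
A = 1.6285e+09 / (1e6 * 563.70 * 0.19028)
A = 15.183 km^2


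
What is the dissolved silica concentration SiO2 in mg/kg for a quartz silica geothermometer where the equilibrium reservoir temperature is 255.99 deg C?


SiO2 = 10^(5.19 - 1309/(T_eq + 273.15))
SiO2 = 10^(5.19 - 1309/(255.99 + 273.15))
SiO2 = 520.21 mg/kg


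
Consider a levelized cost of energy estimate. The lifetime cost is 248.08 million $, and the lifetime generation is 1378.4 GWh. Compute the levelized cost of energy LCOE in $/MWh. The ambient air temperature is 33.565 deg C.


LCOE = C_tot / E_tot * 100
LCOE = 248.08 / 1378.4 * 100
LCOE = 17.99768 cents/kWh
Convert: 17.99768 cents/kWh * 10.0 = 179.98 $/MWh
LCOE = 179.98 $/MWh


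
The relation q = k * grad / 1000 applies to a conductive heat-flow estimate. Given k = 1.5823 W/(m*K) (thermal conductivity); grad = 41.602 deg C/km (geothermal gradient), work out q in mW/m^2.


q = k * grad / 1000
q = 1.5823 * 41.602 / 1000
q = 0.06582684 W/m^2
Convert: 0.06582684 W/m^2 * 1000.0 = 65.827 mW/m^2
q = 65.827 mW/m^2


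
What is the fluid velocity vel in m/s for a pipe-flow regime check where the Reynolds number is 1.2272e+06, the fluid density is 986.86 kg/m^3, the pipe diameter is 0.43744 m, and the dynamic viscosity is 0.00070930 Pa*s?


vel = Re * mu / (rho * D)
vel = 1.2272e+06 * 0.00070930 / (986.86 * 0.43744)
vel = 2.0164 m/s


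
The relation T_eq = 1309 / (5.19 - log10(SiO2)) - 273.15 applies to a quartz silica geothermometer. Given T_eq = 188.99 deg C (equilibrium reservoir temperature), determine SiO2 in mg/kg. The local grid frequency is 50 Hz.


SiO2 = 10^(5.19 - 1309/(T_eq + 273.15))
SiO2 = 10^(5.19 - 1309/(188.99 + 273.15))
SiO2 = 227.78 mg/kg


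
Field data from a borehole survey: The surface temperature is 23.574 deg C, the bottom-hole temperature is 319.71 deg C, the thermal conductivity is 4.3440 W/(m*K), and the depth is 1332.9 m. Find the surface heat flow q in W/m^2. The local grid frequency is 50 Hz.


Step 1: grad = (T_d - T_surf)/d * 1000 = (319.71 - 23.574)/1332.9 * 1000 = 222.1742 deg C/km
Step 2: q = k * grad / 1000 = 4.344 * 222.1742 / 1000 = 0.96512 W/m^2
q = 0.96512 W/m^2


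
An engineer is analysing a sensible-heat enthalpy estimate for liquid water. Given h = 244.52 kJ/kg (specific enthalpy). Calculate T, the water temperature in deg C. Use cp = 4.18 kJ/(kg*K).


T = h / cp
T = 244.52 / 4.18
T = 58.498 deg C


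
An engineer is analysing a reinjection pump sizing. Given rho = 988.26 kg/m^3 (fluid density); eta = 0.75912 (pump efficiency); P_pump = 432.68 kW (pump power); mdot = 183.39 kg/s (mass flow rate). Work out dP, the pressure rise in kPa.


dP = P_pump * rho * eta / mdot
dP = 432.68 * 988.26 * 0.75912 / 183.39
dP = 1770.0 kPa


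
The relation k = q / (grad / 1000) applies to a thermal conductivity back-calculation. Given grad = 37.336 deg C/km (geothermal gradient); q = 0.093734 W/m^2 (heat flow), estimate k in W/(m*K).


k = q / (grad / 1000)
k = 0.093734 / (37.336 / 1000)
k = 2.5106 W/(m*K)


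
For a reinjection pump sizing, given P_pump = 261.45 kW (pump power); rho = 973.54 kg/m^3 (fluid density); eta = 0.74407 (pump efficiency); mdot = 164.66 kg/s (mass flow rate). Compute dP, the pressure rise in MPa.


dP = P_pump * rho * eta / mdot
dP = 261.45 * 973.54 * 0.74407 / 164.66
dP = 1150.186 kPa
Convert: 1150.186 kPa * 0.001 = 1.1502 MPa
dP = 1.1502 MPa


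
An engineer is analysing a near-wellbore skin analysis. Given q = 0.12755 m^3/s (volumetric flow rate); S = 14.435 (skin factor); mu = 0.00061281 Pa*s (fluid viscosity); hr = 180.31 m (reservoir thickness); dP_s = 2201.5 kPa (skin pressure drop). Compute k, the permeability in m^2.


k = S*q*mu / (2*pi*dP_s*1000*hr)
k = 14.435*0.12755*0.00061281 / (2*pi*2201.5*1000*180.31)
k = 4.5238e-13 m^2


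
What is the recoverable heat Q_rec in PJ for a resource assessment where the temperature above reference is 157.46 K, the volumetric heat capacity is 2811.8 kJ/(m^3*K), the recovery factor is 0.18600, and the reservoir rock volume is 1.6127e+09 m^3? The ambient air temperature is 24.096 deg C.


Step 1: Q_s = Vr*rhoc*dT/1e12 = 1.6127e+09*2811.8*157.46/1e12 = 714.0165 PJ
Step 2: Q_rec = Q_s * RF = 714.0165 * 0.186 = 132.81 PJ
Q_rec = 132.81 PJ


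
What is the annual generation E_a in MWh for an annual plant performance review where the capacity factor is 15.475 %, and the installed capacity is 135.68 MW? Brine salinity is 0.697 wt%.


E_a = CF / 100 * cap * 8760
E_a = 15.475 / 100 * 135.68 * 8760
E_a = 1.8393e+05 MWh


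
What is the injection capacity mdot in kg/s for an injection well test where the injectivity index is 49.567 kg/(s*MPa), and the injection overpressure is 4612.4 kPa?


mdot = II * dP / 1000
mdot = 49.567 * 4612.4 / 1000
mdot = 228.62 kg/s


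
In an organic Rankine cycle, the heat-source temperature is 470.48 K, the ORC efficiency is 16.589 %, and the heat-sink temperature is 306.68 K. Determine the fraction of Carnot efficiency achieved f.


f = (eta_orc/100) / (1 - Tc/Th)
f = (16.589/100) / (1 - 306.68/470.48)
f = 0.47648


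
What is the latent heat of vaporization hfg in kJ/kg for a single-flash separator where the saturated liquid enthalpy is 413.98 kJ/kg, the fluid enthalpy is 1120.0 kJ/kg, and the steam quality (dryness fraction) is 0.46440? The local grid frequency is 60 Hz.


hfg = (h - hf) / x
hfg = (1120.0 - 413.98) / 0.46440
hfg = 1520.3 kJ/kg


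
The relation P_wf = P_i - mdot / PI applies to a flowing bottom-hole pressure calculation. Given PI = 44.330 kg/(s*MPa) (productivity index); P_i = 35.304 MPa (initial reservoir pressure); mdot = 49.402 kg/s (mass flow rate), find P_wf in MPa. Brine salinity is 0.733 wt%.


P_wf = P_i - mdot / PI
P_wf = 35.304 - 49.402 / 44.330
P_wf = 34.190 MPa


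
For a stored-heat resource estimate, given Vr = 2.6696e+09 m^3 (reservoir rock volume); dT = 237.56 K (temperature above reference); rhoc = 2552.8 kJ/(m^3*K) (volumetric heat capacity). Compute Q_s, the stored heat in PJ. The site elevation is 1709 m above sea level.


Q_s = Vr * rhoc * dT / 1e12
Q_s = 2.6696e+09 * 2552.8 * 237.56 / 1e12
Q_s = 1619.0 PJ


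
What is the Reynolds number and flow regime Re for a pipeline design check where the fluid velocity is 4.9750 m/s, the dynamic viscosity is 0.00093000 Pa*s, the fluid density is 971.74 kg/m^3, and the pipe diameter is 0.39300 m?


Step 1: Re = rho*vel*D/mu = 971.74*4.975*0.393/0.00093 = 2.0429e+06
Step 2: Re = 2.0429e+06 > 4000, so flow is turbulent.
Re = 2.0429e+06 (turbulent)


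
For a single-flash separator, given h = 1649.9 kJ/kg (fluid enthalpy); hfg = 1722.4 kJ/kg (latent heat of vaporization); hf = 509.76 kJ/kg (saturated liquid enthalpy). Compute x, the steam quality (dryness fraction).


x = (h - hf) / hfg
x = (1649.9 - 509.76) / 1722.4
x = 0.66195


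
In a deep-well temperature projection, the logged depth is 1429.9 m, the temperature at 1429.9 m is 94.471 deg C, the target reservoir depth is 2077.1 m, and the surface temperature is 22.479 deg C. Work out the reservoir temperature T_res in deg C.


Step 1: grad = (T_d1 - T_surf)/d1 * 1000 = (94.471 - 22.479)/1429.9 * 1000 = 50.34758 deg C/km
Step 2: T_res = T_surf + grad*d2/1000 = 22.479 + 50.34758*2077.1/1000 = 127.06 deg C
T_res = 127.06 deg C


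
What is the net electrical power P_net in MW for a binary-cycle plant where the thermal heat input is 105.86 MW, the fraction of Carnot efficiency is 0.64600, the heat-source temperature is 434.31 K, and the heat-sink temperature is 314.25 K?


Step 1: eta = (1 - Tc/Th)*f = (1 - 314.25/434.31)*0.646 = 0.1785793
Step 2: P_net = eta * Q_in = 0.1785793 * 105.86 = 18.904 MW
P_net = 18.904 MW


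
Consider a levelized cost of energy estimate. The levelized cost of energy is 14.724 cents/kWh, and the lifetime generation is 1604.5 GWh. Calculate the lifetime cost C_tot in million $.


C_tot = LCOE / 100 * E_tot
C_tot = 14.724 / 100 * 1604.5
C_tot = 236.25 million $


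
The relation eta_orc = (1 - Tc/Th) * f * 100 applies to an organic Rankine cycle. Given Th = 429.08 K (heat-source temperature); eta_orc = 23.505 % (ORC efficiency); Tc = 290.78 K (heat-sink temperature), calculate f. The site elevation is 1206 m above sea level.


f = (eta_orc/100) / (1 - Tc/Th)
f = (23.505/100) / (1 - 290.78/429.08)
f = 0.72925


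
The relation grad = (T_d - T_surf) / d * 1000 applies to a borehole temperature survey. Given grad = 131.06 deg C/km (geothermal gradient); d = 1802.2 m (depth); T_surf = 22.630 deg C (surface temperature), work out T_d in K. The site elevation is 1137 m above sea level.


T_d = T_surf + grad * d / 1000
T_d = 22.630 + 131.06 * 1802.2 / 1000
T_d = 258.8263 deg C
Convert to K: 258.8263 + 273.15 = 531.98 K
T_d = 531.98 K


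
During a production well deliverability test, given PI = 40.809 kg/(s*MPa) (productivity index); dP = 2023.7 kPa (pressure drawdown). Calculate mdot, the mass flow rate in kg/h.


mdot = PI * dP / 1000
mdot = 40.809 * 2023.7 / 1000
mdot = 82.58517 kg/s
Convert: 82.58517 kg/s * 3600.0 = 2.9731e+05 kg/h
mdot = 2.9731e+05 kg/h


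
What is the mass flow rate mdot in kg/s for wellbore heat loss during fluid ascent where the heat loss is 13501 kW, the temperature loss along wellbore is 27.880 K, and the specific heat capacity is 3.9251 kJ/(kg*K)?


mdot = Q_loss / (cp * dT)
mdot = 13501 / (3.9251 * 27.880)
mdot = 123.37 kg/s


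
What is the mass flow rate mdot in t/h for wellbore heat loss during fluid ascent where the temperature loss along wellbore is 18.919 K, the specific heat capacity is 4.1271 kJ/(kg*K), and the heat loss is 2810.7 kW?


mdot = Q_loss / (cp * dT)
mdot = 2810.7 / (4.1271 * 18.919)
mdot = 35.99742 kg/s
Convert: 35.99742 kg/s * 3.6 = 129.59 t/h
mdot = 129.59 t/h


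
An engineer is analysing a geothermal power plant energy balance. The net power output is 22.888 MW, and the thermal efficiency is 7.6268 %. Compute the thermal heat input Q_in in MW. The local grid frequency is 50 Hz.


Q_in = W_net / (eta / 100)
Q_in = 22.888 / (7.6268 / 100)
Q_in = 300.10 MW


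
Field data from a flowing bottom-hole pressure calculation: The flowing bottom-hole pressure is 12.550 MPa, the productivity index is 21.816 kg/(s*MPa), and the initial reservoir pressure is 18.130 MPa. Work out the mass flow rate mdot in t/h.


mdot = (P_i - P_wf) * PI
mdot = (18.130 - 12.550) * 21.816
mdot = 121.7333 kg/s
Convert: 121.7333 kg/s * 3.6 = 438.24 t/h
mdot = 438.24 t/h


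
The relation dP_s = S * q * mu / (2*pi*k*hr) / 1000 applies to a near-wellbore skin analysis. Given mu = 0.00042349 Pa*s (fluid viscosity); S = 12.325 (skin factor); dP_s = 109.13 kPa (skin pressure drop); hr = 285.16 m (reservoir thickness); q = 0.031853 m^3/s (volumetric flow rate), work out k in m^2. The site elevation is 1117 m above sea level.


k = S*q*mu / (2*pi*dP_s*1000*hr)
k = 12.325*0.031853*0.00042349 / (2*pi*109.13*1000*285.16)
k = 8.5029e-13 m^2


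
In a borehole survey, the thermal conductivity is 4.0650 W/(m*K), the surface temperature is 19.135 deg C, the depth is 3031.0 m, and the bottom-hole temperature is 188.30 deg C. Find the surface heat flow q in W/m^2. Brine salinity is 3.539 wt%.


Step 1: grad = (T_d - T_surf)/d * 1000 = (188.3 - 19.135)/3031.0 * 1000 = 55.81161 deg C/km
Step 2: q = k * grad / 1000 = 4.065 * 55.81161 / 1000 = 0.22687 W/m^2
q = 0.22687 W/m^2


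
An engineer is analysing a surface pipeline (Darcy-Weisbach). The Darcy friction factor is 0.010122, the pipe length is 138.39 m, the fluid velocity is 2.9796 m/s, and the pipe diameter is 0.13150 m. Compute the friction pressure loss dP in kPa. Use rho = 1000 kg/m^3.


dP = f * (L/D) * (rho*vel^2/2) / 1000
dP = 0.010122 * (138.39/0.13150) * (1000*2.9796^2/2) / 1000
dP = 47.286 kPa


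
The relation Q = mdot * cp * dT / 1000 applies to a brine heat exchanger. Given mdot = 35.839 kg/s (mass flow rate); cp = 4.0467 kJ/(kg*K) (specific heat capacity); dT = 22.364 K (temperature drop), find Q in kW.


Q = mdot * cp * dT / 1000
Q = 35.839 * 4.0467 * 22.364 / 1000
Q = 3.243444 MW
Convert: 3.243444 MW * 1000.0 = 3243.4 kW
Q = 3243.4 kW


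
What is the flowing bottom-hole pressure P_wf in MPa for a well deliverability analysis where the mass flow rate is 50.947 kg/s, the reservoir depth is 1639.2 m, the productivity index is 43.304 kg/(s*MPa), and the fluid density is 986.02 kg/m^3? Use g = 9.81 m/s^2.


Step 1: P_i = rho*g*h/1e6 = 986.02*9.81*1639.2/1e6 = 15.85575 MPa
Step 2: P_wf = P_i - mdot/PI = 15.85575 - 50.947/43.304 = 14.679 MPa
P_wf = 14.679 MPa


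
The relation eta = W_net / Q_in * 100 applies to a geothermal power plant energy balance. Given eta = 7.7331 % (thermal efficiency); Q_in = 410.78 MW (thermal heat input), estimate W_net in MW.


W_net = eta / 100 * Q_in
W_net = 7.7331 / 100 * 410.78
W_net = 31.766 MW


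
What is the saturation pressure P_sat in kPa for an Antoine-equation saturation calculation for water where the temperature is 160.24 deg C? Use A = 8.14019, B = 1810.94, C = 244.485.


P_sat = 10^(A - B/(C + T)) / 760 * 0.101325
P_sat = 10^(8.14019 - 1810.94/(244.485 + 160.24)) / 760 * 0.101325
P_sat = 0.6174446 MPa
Convert: 0.6174446 MPa * 1000.0 = 617.44 kPa
P_sat = 617.44 kPa


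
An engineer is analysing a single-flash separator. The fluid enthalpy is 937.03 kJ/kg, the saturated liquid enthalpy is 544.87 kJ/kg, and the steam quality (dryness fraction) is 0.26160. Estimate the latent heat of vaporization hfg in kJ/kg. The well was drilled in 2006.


hfg = (h - hf) / x
hfg = (937.03 - 544.87) / 0.26160
hfg = 1499.1 kJ/kg


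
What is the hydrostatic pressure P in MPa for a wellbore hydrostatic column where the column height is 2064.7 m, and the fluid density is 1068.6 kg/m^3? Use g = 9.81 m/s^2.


P = rho * g * h / 1e6
P = 1068.6 * 9.81 * 2064.7 / 1e6
P = 21.644 MPa


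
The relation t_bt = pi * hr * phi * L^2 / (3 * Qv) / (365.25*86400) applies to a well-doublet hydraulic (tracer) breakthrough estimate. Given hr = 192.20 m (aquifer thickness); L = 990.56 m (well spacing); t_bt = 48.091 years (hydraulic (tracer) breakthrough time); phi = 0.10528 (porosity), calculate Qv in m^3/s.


Qv = pi*hr*phi*L^2 / (3*t_bt*365.25*86400)
Qv = pi*192.20*0.10528*990.56^2 / (3*48.091*365.25*86400)
Qv = 0.013700 m^3/s


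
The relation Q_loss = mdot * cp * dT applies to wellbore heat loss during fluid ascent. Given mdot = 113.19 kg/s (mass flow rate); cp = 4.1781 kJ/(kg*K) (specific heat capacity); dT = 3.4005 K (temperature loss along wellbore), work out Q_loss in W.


Q_loss = mdot * cp * dT
Q_loss = 113.19 * 4.1781 * 3.4005
Q_loss = 1608.162 kW
Convert: 1608.162 kW * 1000.0 = 1.6082e+06 W
Q_loss = 1.6082e+06 W


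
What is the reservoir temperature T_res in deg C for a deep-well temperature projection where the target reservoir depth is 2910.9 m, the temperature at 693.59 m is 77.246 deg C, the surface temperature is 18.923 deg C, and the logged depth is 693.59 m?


Step 1: grad = (T_d1 - T_surf)/d1 * 1000 = (77.246 - 18.923)/693.59 * 1000 = 84.08858 deg C/km
Step 2: T_res = T_surf + grad*d2/1000 = 18.923 + 84.08858*2910.9/1000 = 263.70 deg C
T_res = 263.70 deg C


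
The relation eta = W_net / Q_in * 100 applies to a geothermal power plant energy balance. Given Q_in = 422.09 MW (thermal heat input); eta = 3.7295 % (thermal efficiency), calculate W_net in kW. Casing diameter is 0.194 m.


W_net = eta / 100 * Q_in
W_net = 3.7295 / 100 * 422.09
W_net = 15.74185 MW
Convert: 15.74185 MW * 1000.0 = 15742 kW
W_net = 15742 kW


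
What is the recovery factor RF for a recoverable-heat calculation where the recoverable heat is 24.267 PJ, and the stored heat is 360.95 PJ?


RF = Q_rec / Q_s
RF = 24.267 / 360.95
RF = 0.067231


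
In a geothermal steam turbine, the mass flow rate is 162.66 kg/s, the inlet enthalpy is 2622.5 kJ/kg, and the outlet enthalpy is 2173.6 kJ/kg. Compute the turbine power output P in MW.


P = mdot * (h_in - h_out) / 1000
P = 162.66 * (2622.5 - 2173.6) / 1000
P = 73.018 MW


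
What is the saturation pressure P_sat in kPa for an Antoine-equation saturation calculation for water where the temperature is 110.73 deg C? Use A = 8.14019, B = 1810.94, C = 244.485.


P_sat = 10^(A - B/(C + T)) / 760 * 0.101325
P_sat = 10^(8.14019 - 1810.94/(244.485 + 110.73)) / 760 * 0.101325
P_sat = 0.1468727 MPa
Convert: 0.1468727 MPa * 1000.0 = 146.87 kPa
P_sat = 146.87 kPa


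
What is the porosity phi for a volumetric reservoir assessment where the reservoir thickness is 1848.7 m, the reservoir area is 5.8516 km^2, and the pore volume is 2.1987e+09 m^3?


phi = Vp / (A * 1e6 * hr)
phi = 2.1987e+09 / (5.8516 * 1e6 * 1848.7)
phi = 0.20325


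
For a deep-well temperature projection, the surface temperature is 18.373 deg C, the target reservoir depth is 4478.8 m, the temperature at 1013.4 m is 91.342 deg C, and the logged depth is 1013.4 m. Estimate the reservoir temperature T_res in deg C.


Step 1: grad = (T_d1 - T_surf)/d1 * 1000 = (91.342 - 18.373)/1013.4 * 1000 = 72.00414 deg C/km
Step 2: T_res = T_surf + grad*d2/1000 = 18.373 + 72.00414*4478.8/1000 = 340.87 deg C
T_res = 340.87 deg C


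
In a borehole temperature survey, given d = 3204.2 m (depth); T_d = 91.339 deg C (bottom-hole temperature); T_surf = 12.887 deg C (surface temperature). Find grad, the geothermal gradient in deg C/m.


grad = (T_d - T_surf) / d * 1000
grad = (91.339 - 12.887) / 3204.2 * 1000
grad = 24.48411 deg C/km
Convert: 24.48411 deg C/km * 0.001 = 0.024484 deg C/m
grad = 0.024484 deg C/m


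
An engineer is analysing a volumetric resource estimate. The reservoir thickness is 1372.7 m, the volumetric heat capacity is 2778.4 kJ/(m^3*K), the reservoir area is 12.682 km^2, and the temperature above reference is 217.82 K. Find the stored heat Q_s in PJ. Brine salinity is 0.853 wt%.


Step 1: Vr = A*1e6*hr = 12.682*1e6*1372.7 = 1.740858e+10 m^3
Step 2: Q_s = Vr*rhoc*dT/1e12 = 1.740858e+10*2778.4*217.82/1e12 = 10536 PJ
Q_s = 10536 PJ


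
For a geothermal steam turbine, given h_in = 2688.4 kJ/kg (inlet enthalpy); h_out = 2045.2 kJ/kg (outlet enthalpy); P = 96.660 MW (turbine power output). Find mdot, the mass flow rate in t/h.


mdot = P * 1000 / (h_in - h_out)
mdot = 96.660 * 1000 / (2688.4 - 2045.2)
mdot = 150.2799 kg/s
Convert: 150.2799 kg/s * 3.6 = 541.01 t/h
mdot = 541.01 t/h


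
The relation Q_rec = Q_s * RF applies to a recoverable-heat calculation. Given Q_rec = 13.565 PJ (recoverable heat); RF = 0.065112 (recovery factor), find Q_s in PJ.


Q_s = Q_rec / RF
Q_s = 13.565 / 0.065112
Q_s = 208.33 PJ


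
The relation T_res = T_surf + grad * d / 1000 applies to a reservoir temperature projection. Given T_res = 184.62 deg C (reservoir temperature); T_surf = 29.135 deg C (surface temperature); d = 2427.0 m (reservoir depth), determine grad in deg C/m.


grad = (T_res - T_surf) / d * 1000
grad = (184.62 - 29.135) / 2427.0 * 1000
grad = 64.06469 deg C/km
Convert: 64.06469 deg C/km * 0.001 = 0.064065 deg C/m
grad = 0.064065 deg C/m


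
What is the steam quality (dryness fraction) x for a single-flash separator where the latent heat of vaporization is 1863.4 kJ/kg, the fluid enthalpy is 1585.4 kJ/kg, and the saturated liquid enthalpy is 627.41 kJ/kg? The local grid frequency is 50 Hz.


x = (h - hf) / hfg
x = (1585.4 - 627.41) / 1863.4
x = 0.51411


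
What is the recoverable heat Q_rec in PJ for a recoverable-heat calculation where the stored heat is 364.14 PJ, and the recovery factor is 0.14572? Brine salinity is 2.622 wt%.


Q_rec = Q_s * RF
Q_rec = 364.14 * 0.14572
Q_rec = 53.062 PJ


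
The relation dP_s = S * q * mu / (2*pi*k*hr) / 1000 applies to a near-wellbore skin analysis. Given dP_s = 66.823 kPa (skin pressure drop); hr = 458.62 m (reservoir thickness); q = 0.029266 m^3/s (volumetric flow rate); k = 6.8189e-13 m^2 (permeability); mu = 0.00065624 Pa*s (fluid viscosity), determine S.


S = dP_s * 1000 * 2*pi*k*hr / (q*mu)
S = 66.823 * 1000 * 2*pi*6.8189e-13*458.62 / (0.029266*0.00065624)
S = 6.8367


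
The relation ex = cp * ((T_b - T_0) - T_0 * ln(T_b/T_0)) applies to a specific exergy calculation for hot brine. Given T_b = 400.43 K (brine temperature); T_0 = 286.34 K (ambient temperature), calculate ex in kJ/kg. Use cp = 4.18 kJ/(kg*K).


ex = cp * ((T_b - T_0) - T_0 * ln(T_b/T_0))
ex = 4.18 * ((400.43 - 286.34) - 286.34 * ln(400.43/286.34))
ex = 75.505 kJ/kg


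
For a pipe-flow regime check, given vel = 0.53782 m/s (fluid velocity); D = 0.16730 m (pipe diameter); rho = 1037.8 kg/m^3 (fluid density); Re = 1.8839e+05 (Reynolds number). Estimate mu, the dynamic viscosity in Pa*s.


mu = rho * vel * D / Re
mu = 1037.8 * 0.53782 * 0.16730 / 1.8839e+05
mu = 0.00049567 Pa*s


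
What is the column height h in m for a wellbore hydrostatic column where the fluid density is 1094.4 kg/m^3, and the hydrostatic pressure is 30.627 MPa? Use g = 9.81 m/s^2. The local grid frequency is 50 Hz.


h = P * 1e6 / (g * rho)
h = 30.627 * 1e6 / (9.81 * 1094.4)
h = 2852.7 m


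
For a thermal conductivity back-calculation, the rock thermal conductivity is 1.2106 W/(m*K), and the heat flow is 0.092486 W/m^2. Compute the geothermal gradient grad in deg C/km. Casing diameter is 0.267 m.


grad = q / k * 1000
grad = 0.092486 / 1.2106 * 1000
grad = 76.397 deg C/km


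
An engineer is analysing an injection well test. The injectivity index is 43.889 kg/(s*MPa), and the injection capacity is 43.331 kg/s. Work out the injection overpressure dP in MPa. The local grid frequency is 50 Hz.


dP = mdot * 1000 / II
dP = 43.331 * 1000 / 43.889
dP = 987.2861 kPa
Convert: 987.2861 kPa * 0.001 = 0.98729 MPa
dP = 0.98729 MPa


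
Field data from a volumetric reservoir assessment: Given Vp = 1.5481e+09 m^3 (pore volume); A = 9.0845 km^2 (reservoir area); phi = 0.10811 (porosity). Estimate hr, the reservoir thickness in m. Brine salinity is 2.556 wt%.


hr = Vp / (A * 1e6 * phi)
hr = 1.5481e+09 / (9.0845 * 1e6 * 0.10811)
hr = 1576.3 m


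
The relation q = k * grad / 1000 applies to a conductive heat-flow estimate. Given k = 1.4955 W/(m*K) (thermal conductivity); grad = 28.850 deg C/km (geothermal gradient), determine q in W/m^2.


q = k * grad / 1000
q = 1.4955 * 28.850 / 1000
q = 0.043145 W/m^2


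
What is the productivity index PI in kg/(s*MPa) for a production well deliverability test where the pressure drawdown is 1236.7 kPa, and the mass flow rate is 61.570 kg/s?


PI = mdot * 1000 / dP
PI = 61.570 * 1000 / 1236.7
PI = 49.786 kg/(s*MPa)


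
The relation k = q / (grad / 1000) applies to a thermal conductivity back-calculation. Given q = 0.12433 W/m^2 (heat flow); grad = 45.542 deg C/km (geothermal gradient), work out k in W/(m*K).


k = q / (grad / 1000)
k = 0.12433 / (45.542 / 1000)
k = 2.7300 W/(m*K)


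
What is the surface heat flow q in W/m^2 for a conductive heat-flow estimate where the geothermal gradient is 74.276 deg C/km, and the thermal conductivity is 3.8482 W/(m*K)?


q = k * grad / 1000
q = 3.8482 * 74.276 / 1000
q = 0.28583 W/m^2


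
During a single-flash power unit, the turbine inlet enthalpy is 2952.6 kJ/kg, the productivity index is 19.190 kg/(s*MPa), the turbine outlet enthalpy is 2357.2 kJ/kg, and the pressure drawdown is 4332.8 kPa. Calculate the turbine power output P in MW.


Step 1: mdot = PI * dP / 1000 = 19.19 * 4332.8 / 1000 = 83.14643 kg/s
Step 2: P = mdot*(h_in - h_out)/1000 = 83.14643*(2952.6 - 2357.2)/1000 = 49.505 MW
P = 49.505 MW


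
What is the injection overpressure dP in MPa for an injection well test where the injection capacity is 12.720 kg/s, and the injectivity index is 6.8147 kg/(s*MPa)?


dP = mdot * 1000 / II
dP = 12.720 * 1000 / 6.8147
dP = 1866.553 kPa
Convert: 1866.553 kPa * 0.001 = 1.8666 MPa
dP = 1.8666 MPa


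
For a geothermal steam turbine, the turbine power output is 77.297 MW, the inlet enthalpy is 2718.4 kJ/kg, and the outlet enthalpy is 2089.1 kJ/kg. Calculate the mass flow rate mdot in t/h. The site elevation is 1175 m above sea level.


mdot = P * 1000 / (h_in - h_out)
mdot = 77.297 * 1000 / (2718.4 - 2089.1)
mdot = 122.8301 kg/s
Convert: 122.8301 kg/s * 3.6 = 442.19 t/h
mdot = 442.19 t/h


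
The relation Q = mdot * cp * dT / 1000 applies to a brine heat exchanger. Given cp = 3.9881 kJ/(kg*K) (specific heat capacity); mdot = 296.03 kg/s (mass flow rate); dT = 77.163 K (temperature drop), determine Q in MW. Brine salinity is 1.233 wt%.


Q = mdot * cp * dT / 1000
Q = 296.03 * 3.9881 * 77.163 / 1000
Q = 91.098 MW


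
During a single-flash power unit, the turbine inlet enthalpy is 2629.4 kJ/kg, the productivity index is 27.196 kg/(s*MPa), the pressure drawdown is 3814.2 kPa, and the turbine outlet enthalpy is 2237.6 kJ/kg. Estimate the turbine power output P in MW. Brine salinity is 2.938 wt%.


Step 1: mdot = PI * dP / 1000 = 27.196 * 3814.2 / 1000 = 103.7310 kg/s
Step 2: P = mdot*(h_in - h_out)/1000 = 103.7310*(2629.4 - 2237.6)/1000 = 40.642 MW
P = 40.642 MW
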